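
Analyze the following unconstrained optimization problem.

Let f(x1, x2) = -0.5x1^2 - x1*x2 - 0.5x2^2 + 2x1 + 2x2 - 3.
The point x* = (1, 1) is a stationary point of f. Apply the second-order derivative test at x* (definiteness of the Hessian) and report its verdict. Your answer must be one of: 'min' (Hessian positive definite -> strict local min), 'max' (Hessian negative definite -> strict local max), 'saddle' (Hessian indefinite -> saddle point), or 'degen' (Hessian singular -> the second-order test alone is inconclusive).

Compute the Hessian H = grad^2 f:
  H = [[-1, -1], [-1, -1]]
Verify stationarity: grad f(x*) = H x* + g = (0, 0).
Eigenvalues of H: -2, 0.
H has a zero eigenvalue (singular; negative semidefinite but not definite), so H is neither positive definite, negative definite, nor indefinite. The second-order test alone is inconclusive -> degen.
(Indeed, f is constant along the null direction of H through x*, so x* is not a strict local extremum.)

degen


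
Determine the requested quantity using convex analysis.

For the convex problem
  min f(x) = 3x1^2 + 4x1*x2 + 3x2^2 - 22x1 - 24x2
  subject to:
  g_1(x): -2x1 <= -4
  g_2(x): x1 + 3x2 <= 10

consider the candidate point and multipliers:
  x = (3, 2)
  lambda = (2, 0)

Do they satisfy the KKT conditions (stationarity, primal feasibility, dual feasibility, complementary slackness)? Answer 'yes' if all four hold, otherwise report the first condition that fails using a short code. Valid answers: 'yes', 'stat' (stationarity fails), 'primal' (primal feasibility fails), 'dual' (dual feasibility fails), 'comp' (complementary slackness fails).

Gradient of f: grad f(x) = Q x + c = (4, 0)
Constraint values g_i(x) = a_i^T x - b_i:
  g_1((3, 2)) = -2
  g_2((3, 2)) = -1
Stationarity residual: grad f(x) + sum_i lambda_i a_i = (0, 0)
  -> stationarity OK
Primal feasibility (all g_i <= 0): OK
Dual feasibility (all lambda_i >= 0): OK
Complementary slackness (lambda_i * g_i(x) = 0 for all i): FAILS

Verdict: the first failing condition is complementary_slackness -> comp.

comp


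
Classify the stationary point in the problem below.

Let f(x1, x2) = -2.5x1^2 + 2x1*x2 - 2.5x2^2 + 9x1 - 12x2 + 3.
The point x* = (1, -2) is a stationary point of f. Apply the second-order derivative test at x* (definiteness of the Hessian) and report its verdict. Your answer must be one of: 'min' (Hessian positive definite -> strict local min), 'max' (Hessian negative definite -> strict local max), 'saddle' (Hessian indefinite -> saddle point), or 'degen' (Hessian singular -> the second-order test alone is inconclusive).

Compute the Hessian H = grad^2 f:
  H = [[-5, 2], [2, -5]]
Verify stationarity: grad f(x*) = H x* + g = (0, 0).
Eigenvalues of H: -7, -3.
Both eigenvalues < 0, so H is negative definite -> x* is a strict local max.

max


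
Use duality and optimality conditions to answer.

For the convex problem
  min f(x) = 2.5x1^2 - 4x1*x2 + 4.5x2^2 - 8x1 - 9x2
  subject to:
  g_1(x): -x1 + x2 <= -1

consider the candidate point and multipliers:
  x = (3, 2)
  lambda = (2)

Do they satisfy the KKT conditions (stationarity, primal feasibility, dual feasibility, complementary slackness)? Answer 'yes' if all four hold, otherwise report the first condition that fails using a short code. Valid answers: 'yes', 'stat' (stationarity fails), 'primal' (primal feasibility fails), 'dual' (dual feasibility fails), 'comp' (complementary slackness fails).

Gradient of f: grad f(x) = Q x + c = (-1, -3)
Constraint values g_i(x) = a_i^T x - b_i:
  g_1((3, 2)) = 0
Stationarity residual: grad f(x) + sum_i lambda_i a_i = (-3, -1)
  -> stationarity FAILS
Primal feasibility (all g_i <= 0): OK
Dual feasibility (all lambda_i >= 0): OK
Complementary slackness (lambda_i * g_i(x) = 0 for all i): OK

Verdict: the first failing condition is stationarity -> stat.

stat


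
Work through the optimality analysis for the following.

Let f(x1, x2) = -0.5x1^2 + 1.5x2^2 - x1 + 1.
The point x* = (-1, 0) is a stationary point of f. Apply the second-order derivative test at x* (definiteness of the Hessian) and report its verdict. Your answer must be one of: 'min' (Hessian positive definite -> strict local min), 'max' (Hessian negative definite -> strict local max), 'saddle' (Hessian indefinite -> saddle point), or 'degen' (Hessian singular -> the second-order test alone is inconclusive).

Compute the Hessian H = grad^2 f:
  H = [[-1, 0], [0, 3]]
Verify stationarity: grad f(x*) = H x* + g = (0, 0).
Eigenvalues of H: -1, 3.
Eigenvalues have mixed signs, so H is indefinite -> x* is a saddle point.

saddle


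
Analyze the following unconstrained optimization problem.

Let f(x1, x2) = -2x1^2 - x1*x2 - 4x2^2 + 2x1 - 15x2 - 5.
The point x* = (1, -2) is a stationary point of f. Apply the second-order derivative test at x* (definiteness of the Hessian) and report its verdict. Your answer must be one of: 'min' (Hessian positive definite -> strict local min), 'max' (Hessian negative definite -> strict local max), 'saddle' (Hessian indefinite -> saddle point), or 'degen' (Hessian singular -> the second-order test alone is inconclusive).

Compute the Hessian H = grad^2 f:
  H = [[-4, -1], [-1, -8]]
Verify stationarity: grad f(x*) = H x* + g = (0, 0).
Eigenvalues of H: -8.2361, -3.7639.
Both eigenvalues < 0, so H is negative definite -> x* is a strict local max.

max


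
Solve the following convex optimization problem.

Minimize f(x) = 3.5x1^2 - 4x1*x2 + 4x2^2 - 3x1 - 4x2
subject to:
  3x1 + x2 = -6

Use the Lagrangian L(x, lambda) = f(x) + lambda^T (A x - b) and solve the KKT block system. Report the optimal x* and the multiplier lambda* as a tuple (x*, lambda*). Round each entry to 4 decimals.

Form the Lagrangian:
  L(x, lambda) = (1/2) x^T Q x + c^T x + lambda^T (A x - b)
Stationarity (grad_x L = 0): Q x + c + A^T lambda = 0.
Primal feasibility: A x = b.

This gives the KKT block system:
  [ Q   A^T ] [ x     ]   [-c ]
  [ A    0  ] [ lambda ] = [ b ]

Solving the linear system:
  x*      = (-1.7184, -0.8447)
  lambda* = (3.8835)
  f(x*)   = 15.9175

x* = (-1.7184, -0.8447), lambda* = (3.8835)


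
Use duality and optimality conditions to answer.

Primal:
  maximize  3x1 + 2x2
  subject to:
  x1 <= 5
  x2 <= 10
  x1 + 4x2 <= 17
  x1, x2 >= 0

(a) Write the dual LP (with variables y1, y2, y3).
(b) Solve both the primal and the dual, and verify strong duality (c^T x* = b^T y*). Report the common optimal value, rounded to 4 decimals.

The standard primal-dual pair for 'max c^T x s.t. A x <= b, x >= 0' is:
  Dual:  min b^T y  s.t.  A^T y >= c,  y >= 0.

So the dual LP is:
  minimize  5y1 + 10y2 + 17y3
  subject to:
    y1 + y3 >= 3
    y2 + 4y3 >= 2
    y1, y2, y3 >= 0

Solving the primal: x* = (5, 3).
  primal value c^T x* = 21.
Solving the dual: y* = (2.5, 0, 0.5).
  dual value b^T y* = 21.
Strong duality: c^T x* = b^T y*. Confirmed.

21


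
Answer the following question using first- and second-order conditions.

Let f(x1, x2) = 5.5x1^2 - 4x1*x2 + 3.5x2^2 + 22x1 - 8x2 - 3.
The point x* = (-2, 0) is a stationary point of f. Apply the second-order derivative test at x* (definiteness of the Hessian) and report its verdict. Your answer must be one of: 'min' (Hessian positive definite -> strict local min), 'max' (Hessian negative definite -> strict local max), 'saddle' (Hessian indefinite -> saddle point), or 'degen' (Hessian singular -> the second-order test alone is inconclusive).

Compute the Hessian H = grad^2 f:
  H = [[11, -4], [-4, 7]]
Verify stationarity: grad f(x*) = H x* + g = (0, 0).
Eigenvalues of H: 4.5279, 13.4721.
Both eigenvalues > 0, so H is positive definite -> x* is a strict local min.

min


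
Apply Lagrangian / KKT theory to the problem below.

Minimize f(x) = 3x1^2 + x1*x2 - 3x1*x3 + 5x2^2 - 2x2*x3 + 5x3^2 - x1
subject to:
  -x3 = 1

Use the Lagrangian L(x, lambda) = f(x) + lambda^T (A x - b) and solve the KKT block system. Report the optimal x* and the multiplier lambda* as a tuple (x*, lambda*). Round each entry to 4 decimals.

Form the Lagrangian:
  L(x, lambda) = (1/2) x^T Q x + c^T x + lambda^T (A x - b)
Stationarity (grad_x L = 0): Q x + c + A^T lambda = 0.
Primal feasibility: A x = b.

This gives the KKT block system:
  [ Q   A^T ] [ x     ]   [-c ]
  [ A    0  ] [ lambda ] = [ b ]

Solving the linear system:
  x*      = (-0.3051, -0.1695, -1)
  lambda* = (-8.7458)
  f(x*)   = 4.5254

x* = (-0.3051, -0.1695, -1), lambda* = (-8.7458)


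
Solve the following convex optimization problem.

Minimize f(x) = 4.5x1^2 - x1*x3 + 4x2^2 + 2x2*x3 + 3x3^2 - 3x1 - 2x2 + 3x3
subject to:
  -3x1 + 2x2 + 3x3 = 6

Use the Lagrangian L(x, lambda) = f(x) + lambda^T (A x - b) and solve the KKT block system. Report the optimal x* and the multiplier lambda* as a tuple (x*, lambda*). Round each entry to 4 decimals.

Form the Lagrangian:
  L(x, lambda) = (1/2) x^T Q x + c^T x + lambda^T (A x - b)
Stationarity (grad_x L = 0): Q x + c + A^T lambda = 0.
Primal feasibility: A x = b.

This gives the KKT block system:
  [ Q   A^T ] [ x     ]   [-c ]
  [ A    0  ] [ lambda ] = [ b ]

Solving the linear system:
  x*      = (-0.6783, 0.887, 0.7304)
  lambda* = (-3.2783)
  f(x*)   = 11.0609

x* = (-0.6783, 0.887, 0.7304), lambda* = (-3.2783)


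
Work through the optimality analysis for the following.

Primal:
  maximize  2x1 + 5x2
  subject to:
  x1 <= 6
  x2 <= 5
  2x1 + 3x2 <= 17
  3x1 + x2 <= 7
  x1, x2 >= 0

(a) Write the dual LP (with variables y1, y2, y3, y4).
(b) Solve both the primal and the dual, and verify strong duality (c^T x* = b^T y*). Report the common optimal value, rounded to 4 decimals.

The standard primal-dual pair for 'max c^T x s.t. A x <= b, x >= 0' is:
  Dual:  min b^T y  s.t.  A^T y >= c,  y >= 0.

So the dual LP is:
  minimize  6y1 + 5y2 + 17y3 + 7y4
  subject to:
    y1 + 2y3 + 3y4 >= 2
    y2 + 3y3 + y4 >= 5
    y1, y2, y3, y4 >= 0

Solving the primal: x* = (0.6667, 5).
  primal value c^T x* = 26.3333.
Solving the dual: y* = (0, 4.3333, 0, 0.6667).
  dual value b^T y* = 26.3333.
Strong duality: c^T x* = b^T y*. Confirmed.

26.3333


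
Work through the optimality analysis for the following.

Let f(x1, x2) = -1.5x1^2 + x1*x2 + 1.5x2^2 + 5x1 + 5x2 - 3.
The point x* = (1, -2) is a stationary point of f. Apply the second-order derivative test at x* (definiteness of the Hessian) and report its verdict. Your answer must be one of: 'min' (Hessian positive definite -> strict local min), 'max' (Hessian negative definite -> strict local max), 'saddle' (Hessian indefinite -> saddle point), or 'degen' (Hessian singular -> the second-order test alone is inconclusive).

Compute the Hessian H = grad^2 f:
  H = [[-3, 1], [1, 3]]
Verify stationarity: grad f(x*) = H x* + g = (0, 0).
Eigenvalues of H: -3.1623, 3.1623.
Eigenvalues have mixed signs, so H is indefinite -> x* is a saddle point.

saddle


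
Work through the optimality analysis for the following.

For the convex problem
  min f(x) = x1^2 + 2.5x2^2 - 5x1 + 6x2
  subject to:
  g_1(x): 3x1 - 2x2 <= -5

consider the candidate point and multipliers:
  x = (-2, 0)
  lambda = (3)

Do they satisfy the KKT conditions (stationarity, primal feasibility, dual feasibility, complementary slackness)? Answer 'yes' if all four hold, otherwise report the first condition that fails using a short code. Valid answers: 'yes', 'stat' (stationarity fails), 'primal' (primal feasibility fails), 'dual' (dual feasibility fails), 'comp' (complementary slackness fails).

Gradient of f: grad f(x) = Q x + c = (-9, 6)
Constraint values g_i(x) = a_i^T x - b_i:
  g_1((-2, 0)) = -1
Stationarity residual: grad f(x) + sum_i lambda_i a_i = (0, 0)
  -> stationarity OK
Primal feasibility (all g_i <= 0): OK
Dual feasibility (all lambda_i >= 0): OK
Complementary slackness (lambda_i * g_i(x) = 0 for all i): FAILS

Verdict: the first failing condition is complementary_slackness -> comp.

comp


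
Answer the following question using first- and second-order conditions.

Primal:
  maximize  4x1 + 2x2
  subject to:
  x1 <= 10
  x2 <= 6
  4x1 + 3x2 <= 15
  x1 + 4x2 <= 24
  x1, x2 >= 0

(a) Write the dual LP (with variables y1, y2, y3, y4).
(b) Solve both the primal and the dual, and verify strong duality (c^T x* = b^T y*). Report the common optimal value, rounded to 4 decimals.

The standard primal-dual pair for 'max c^T x s.t. A x <= b, x >= 0' is:
  Dual:  min b^T y  s.t.  A^T y >= c,  y >= 0.

So the dual LP is:
  minimize  10y1 + 6y2 + 15y3 + 24y4
  subject to:
    y1 + 4y3 + y4 >= 4
    y2 + 3y3 + 4y4 >= 2
    y1, y2, y3, y4 >= 0

Solving the primal: x* = (3.75, 0).
  primal value c^T x* = 15.
Solving the dual: y* = (0, 0, 1, 0).
  dual value b^T y* = 15.
Strong duality: c^T x* = b^T y*. Confirmed.

15


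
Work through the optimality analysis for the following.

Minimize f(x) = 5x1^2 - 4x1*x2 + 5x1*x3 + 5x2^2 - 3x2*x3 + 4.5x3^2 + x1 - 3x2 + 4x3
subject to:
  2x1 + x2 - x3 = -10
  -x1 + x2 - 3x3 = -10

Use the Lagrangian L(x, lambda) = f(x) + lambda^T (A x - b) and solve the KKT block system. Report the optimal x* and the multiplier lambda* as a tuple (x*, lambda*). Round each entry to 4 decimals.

Form the Lagrangian:
  L(x, lambda) = (1/2) x^T Q x + c^T x + lambda^T (A x - b)
Stationarity (grad_x L = 0): Q x + c + A^T lambda = 0.
Primal feasibility: A x = b.

This gives the KKT block system:
  [ Q   A^T ] [ x     ]   [-c ]
  [ A    0  ] [ lambda ] = [ b ]

Solving the linear system:
  x*      = (-2.6108, -0.8622, 3.9162)
  lambda* = (5.0019, 7.9255)
  f(x*)   = 72.4572

x* = (-2.6108, -0.8622, 3.9162), lambda* = (5.0019, 7.9255)


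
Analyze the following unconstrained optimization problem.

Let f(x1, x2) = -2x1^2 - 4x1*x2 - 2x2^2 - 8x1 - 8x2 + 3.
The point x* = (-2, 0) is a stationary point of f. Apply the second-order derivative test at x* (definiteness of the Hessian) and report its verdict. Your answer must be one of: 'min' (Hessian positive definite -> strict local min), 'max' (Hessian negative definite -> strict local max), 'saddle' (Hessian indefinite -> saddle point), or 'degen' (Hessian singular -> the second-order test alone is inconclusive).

Compute the Hessian H = grad^2 f:
  H = [[-4, -4], [-4, -4]]
Verify stationarity: grad f(x*) = H x* + g = (0, 0).
Eigenvalues of H: -8, 0.
H has a zero eigenvalue (singular; negative semidefinite but not definite), so H is neither positive definite, negative definite, nor indefinite. The second-order test alone is inconclusive -> degen.
(Indeed, f is constant along the null direction of H through x*, so x* is not a strict local extremum.)

degen


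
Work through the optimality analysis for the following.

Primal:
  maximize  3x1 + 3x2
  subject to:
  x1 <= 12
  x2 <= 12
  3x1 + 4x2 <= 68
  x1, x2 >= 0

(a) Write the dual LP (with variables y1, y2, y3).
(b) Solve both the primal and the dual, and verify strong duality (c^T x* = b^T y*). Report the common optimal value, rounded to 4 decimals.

The standard primal-dual pair for 'max c^T x s.t. A x <= b, x >= 0' is:
  Dual:  min b^T y  s.t.  A^T y >= c,  y >= 0.

So the dual LP is:
  minimize  12y1 + 12y2 + 68y3
  subject to:
    y1 + 3y3 >= 3
    y2 + 4y3 >= 3
    y1, y2, y3 >= 0

Solving the primal: x* = (12, 8).
  primal value c^T x* = 60.
Solving the dual: y* = (0.75, 0, 0.75).
  dual value b^T y* = 60.
Strong duality: c^T x* = b^T y*. Confirmed.

60


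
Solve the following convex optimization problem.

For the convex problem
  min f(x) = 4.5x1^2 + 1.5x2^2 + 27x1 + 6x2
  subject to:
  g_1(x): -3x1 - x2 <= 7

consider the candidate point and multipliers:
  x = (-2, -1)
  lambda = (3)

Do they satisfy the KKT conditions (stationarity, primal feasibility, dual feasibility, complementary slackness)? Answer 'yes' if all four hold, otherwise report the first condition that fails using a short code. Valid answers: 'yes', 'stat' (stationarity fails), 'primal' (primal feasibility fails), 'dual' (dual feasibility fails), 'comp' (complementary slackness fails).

Gradient of f: grad f(x) = Q x + c = (9, 3)
Constraint values g_i(x) = a_i^T x - b_i:
  g_1((-2, -1)) = 0
Stationarity residual: grad f(x) + sum_i lambda_i a_i = (0, 0)
  -> stationarity OK
Primal feasibility (all g_i <= 0): OK
Dual feasibility (all lambda_i >= 0): OK
Complementary slackness (lambda_i * g_i(x) = 0 for all i): OK

Verdict: yes, KKT holds.

yes


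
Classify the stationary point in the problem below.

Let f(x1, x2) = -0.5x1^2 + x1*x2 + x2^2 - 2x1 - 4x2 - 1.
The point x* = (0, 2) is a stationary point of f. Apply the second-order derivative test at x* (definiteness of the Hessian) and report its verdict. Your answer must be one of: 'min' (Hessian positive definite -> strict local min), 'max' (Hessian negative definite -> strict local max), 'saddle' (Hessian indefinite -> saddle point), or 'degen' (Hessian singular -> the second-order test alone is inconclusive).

Compute the Hessian H = grad^2 f:
  H = [[-1, 1], [1, 2]]
Verify stationarity: grad f(x*) = H x* + g = (0, 0).
Eigenvalues of H: -1.3028, 2.3028.
Eigenvalues have mixed signs, so H is indefinite -> x* is a saddle point.

saddle


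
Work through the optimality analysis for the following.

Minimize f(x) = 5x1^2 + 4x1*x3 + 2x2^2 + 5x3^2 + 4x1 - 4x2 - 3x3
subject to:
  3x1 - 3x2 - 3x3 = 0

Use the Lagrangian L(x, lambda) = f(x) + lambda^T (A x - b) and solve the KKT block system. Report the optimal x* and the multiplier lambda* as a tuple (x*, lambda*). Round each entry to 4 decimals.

Form the Lagrangian:
  L(x, lambda) = (1/2) x^T Q x + c^T x + lambda^T (A x - b)
Stationarity (grad_x L = 0): Q x + c + A^T lambda = 0.
Primal feasibility: A x = b.

This gives the KKT block system:
  [ Q   A^T ] [ x     ]   [-c ]
  [ A    0  ] [ lambda ] = [ b ]

Solving the linear system:
  x*      = (0, 0.0714, -0.0714)
  lambda* = (-1.2381)
  f(x*)   = -0.0357

x* = (0, 0.0714, -0.0714), lambda* = (-1.2381)


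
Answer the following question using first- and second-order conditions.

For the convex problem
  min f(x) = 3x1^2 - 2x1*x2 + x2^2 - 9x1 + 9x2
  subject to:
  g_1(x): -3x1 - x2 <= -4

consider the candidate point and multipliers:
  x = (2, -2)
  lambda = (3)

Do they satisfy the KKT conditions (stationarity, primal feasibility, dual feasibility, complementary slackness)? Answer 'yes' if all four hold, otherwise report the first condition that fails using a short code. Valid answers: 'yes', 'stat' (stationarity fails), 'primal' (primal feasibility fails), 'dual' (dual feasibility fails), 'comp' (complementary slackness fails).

Gradient of f: grad f(x) = Q x + c = (7, 1)
Constraint values g_i(x) = a_i^T x - b_i:
  g_1((2, -2)) = 0
Stationarity residual: grad f(x) + sum_i lambda_i a_i = (-2, -2)
  -> stationarity FAILS
Primal feasibility (all g_i <= 0): OK
Dual feasibility (all lambda_i >= 0): OK
Complementary slackness (lambda_i * g_i(x) = 0 for all i): OK

Verdict: the first failing condition is stationarity -> stat.

stat


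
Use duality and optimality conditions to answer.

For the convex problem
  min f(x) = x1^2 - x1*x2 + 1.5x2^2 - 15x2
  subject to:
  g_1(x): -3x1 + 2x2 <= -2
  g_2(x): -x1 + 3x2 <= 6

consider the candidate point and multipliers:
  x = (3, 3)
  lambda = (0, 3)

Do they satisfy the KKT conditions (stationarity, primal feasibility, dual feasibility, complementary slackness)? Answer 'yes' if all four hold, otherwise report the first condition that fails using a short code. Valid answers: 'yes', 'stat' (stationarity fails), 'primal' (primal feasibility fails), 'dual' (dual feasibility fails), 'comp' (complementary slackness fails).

Gradient of f: grad f(x) = Q x + c = (3, -9)
Constraint values g_i(x) = a_i^T x - b_i:
  g_1((3, 3)) = -1
  g_2((3, 3)) = 0
Stationarity residual: grad f(x) + sum_i lambda_i a_i = (0, 0)
  -> stationarity OK
Primal feasibility (all g_i <= 0): OK
Dual feasibility (all lambda_i >= 0): OK
Complementary slackness (lambda_i * g_i(x) = 0 for all i): OK

Verdict: yes, KKT holds.

yes


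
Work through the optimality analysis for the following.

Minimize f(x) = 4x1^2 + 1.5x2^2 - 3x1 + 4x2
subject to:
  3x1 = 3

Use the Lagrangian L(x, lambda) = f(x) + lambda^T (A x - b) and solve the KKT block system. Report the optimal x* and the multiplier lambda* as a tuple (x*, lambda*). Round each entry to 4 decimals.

Form the Lagrangian:
  L(x, lambda) = (1/2) x^T Q x + c^T x + lambda^T (A x - b)
Stationarity (grad_x L = 0): Q x + c + A^T lambda = 0.
Primal feasibility: A x = b.

This gives the KKT block system:
  [ Q   A^T ] [ x     ]   [-c ]
  [ A    0  ] [ lambda ] = [ b ]

Solving the linear system:
  x*      = (1, -1.3333)
  lambda* = (-1.6667)
  f(x*)   = -1.6667

x* = (1, -1.3333), lambda* = (-1.6667)


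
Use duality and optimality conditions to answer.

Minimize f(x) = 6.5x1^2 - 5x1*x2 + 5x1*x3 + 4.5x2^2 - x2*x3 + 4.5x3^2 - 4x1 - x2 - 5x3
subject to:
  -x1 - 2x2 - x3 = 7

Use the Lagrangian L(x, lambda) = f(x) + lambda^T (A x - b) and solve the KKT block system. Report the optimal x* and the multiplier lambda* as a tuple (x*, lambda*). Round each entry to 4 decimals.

Form the Lagrangian:
  L(x, lambda) = (1/2) x^T Q x + c^T x + lambda^T (A x - b)
Stationarity (grad_x L = 0): Q x + c + A^T lambda = 0.
Primal feasibility: A x = b.

This gives the KKT block system:
  [ Q   A^T ] [ x     ]   [-c ]
  [ A    0  ] [ lambda ] = [ b ]

Solving the linear system:
  x*      = (-1.4913, -2.7762, 0.0437)
  lambda* = (-9.2867)
  f(x*)   = 36.7649

x* = (-1.4913, -2.7762, 0.0437), lambda* = (-9.2867)


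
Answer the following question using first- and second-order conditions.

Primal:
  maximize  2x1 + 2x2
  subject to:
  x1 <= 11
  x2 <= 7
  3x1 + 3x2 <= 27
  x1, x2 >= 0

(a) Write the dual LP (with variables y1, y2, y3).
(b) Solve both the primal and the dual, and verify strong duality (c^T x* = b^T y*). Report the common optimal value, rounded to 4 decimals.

The standard primal-dual pair for 'max c^T x s.t. A x <= b, x >= 0' is:
  Dual:  min b^T y  s.t.  A^T y >= c,  y >= 0.

So the dual LP is:
  minimize  11y1 + 7y2 + 27y3
  subject to:
    y1 + 3y3 >= 2
    y2 + 3y3 >= 2
    y1, y2, y3 >= 0

Solving the primal: x* = (9, 0).
  primal value c^T x* = 18.
Solving the dual: y* = (0, 0, 0.6667).
  dual value b^T y* = 18.
Strong duality: c^T x* = b^T y*. Confirmed.

18


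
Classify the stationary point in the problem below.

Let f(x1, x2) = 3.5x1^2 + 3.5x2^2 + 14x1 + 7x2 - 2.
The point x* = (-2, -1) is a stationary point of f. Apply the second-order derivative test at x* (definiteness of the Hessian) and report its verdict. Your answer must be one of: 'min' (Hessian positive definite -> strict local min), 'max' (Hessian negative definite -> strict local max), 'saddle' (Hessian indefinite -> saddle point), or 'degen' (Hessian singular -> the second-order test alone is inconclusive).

Compute the Hessian H = grad^2 f:
  H = [[7, 0], [0, 7]]
Verify stationarity: grad f(x*) = H x* + g = (0, 0).
Eigenvalues of H: 7, 7.
Both eigenvalues > 0, so H is positive definite -> x* is a strict local min.

min


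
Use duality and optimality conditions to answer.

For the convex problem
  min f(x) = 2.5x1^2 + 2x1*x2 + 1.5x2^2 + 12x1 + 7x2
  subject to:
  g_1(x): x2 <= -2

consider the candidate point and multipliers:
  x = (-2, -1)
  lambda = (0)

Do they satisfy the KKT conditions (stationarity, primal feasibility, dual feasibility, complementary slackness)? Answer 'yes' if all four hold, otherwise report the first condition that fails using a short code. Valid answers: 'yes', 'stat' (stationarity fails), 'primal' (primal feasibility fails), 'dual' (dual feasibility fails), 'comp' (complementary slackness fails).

Gradient of f: grad f(x) = Q x + c = (0, 0)
Constraint values g_i(x) = a_i^T x - b_i:
  g_1((-2, -1)) = 1
Stationarity residual: grad f(x) + sum_i lambda_i a_i = (0, 0)
  -> stationarity OK
Primal feasibility (all g_i <= 0): FAILS
Dual feasibility (all lambda_i >= 0): OK
Complementary slackness (lambda_i * g_i(x) = 0 for all i): OK

Verdict: the first failing condition is primal_feasibility -> primal.

primal


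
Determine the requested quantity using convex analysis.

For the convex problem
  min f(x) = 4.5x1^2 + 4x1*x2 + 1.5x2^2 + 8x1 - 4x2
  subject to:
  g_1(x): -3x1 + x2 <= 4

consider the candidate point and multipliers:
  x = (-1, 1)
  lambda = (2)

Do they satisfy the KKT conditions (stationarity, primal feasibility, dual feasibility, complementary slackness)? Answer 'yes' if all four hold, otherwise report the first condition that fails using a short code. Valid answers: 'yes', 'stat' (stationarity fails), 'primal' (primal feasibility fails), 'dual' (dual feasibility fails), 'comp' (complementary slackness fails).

Gradient of f: grad f(x) = Q x + c = (3, -5)
Constraint values g_i(x) = a_i^T x - b_i:
  g_1((-1, 1)) = 0
Stationarity residual: grad f(x) + sum_i lambda_i a_i = (-3, -3)
  -> stationarity FAILS
Primal feasibility (all g_i <= 0): OK
Dual feasibility (all lambda_i >= 0): OK
Complementary slackness (lambda_i * g_i(x) = 0 for all i): OK

Verdict: the first failing condition is stationarity -> stat.

stat


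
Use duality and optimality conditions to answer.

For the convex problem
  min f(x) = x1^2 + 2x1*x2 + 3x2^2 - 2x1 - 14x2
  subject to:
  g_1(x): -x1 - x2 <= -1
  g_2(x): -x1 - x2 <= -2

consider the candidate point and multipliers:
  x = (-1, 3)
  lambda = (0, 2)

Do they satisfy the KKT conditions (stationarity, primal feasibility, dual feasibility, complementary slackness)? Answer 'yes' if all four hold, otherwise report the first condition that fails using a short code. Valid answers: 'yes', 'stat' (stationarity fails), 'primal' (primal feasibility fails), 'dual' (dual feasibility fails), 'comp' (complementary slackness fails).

Gradient of f: grad f(x) = Q x + c = (2, 2)
Constraint values g_i(x) = a_i^T x - b_i:
  g_1((-1, 3)) = -1
  g_2((-1, 3)) = 0
Stationarity residual: grad f(x) + sum_i lambda_i a_i = (0, 0)
  -> stationarity OK
Primal feasibility (all g_i <= 0): OK
Dual feasibility (all lambda_i >= 0): OK
Complementary slackness (lambda_i * g_i(x) = 0 for all i): OK

Verdict: yes, KKT holds.

yes


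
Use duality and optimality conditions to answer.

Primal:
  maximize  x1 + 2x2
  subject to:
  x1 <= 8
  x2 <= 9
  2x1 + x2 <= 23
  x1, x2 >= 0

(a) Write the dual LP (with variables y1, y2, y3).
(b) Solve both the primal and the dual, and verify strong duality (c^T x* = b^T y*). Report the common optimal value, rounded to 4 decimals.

The standard primal-dual pair for 'max c^T x s.t. A x <= b, x >= 0' is:
  Dual:  min b^T y  s.t.  A^T y >= c,  y >= 0.

So the dual LP is:
  minimize  8y1 + 9y2 + 23y3
  subject to:
    y1 + 2y3 >= 1
    y2 + y3 >= 2
    y1, y2, y3 >= 0

Solving the primal: x* = (7, 9).
  primal value c^T x* = 25.
Solving the dual: y* = (0, 1.5, 0.5).
  dual value b^T y* = 25.
Strong duality: c^T x* = b^T y*. Confirmed.

25


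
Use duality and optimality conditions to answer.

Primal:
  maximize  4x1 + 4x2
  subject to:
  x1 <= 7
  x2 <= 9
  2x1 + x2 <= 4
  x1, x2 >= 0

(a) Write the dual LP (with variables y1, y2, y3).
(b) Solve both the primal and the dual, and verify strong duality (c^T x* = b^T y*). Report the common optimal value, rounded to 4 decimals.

The standard primal-dual pair for 'max c^T x s.t. A x <= b, x >= 0' is:
  Dual:  min b^T y  s.t.  A^T y >= c,  y >= 0.

So the dual LP is:
  minimize  7y1 + 9y2 + 4y3
  subject to:
    y1 + 2y3 >= 4
    y2 + y3 >= 4
    y1, y2, y3 >= 0

Solving the primal: x* = (0, 4).
  primal value c^T x* = 16.
Solving the dual: y* = (0, 0, 4).
  dual value b^T y* = 16.
Strong duality: c^T x* = b^T y*. Confirmed.

16


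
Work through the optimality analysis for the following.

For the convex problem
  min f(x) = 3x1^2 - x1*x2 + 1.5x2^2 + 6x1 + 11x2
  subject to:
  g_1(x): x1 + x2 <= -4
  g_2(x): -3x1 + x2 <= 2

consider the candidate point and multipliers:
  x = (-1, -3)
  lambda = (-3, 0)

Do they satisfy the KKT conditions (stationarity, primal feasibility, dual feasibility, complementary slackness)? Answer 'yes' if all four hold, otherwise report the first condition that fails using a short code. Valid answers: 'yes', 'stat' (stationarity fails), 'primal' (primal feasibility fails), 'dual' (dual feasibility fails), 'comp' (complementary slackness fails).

Gradient of f: grad f(x) = Q x + c = (3, 3)
Constraint values g_i(x) = a_i^T x - b_i:
  g_1((-1, -3)) = 0
  g_2((-1, -3)) = -2
Stationarity residual: grad f(x) + sum_i lambda_i a_i = (0, 0)
  -> stationarity OK
Primal feasibility (all g_i <= 0): OK
Dual feasibility (all lambda_i >= 0): FAILS
Complementary slackness (lambda_i * g_i(x) = 0 for all i): OK

Verdict: the first failing condition is dual_feasibility -> dual.

dual


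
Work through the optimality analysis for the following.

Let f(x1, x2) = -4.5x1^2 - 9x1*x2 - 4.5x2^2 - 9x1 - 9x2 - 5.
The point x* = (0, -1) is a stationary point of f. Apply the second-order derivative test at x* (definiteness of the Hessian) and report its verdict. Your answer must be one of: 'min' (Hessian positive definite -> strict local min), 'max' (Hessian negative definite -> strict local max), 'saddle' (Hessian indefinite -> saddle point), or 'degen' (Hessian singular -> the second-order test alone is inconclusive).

Compute the Hessian H = grad^2 f:
  H = [[-9, -9], [-9, -9]]
Verify stationarity: grad f(x*) = H x* + g = (0, 0).
Eigenvalues of H: -18, 0.
H has a zero eigenvalue (singular; negative semidefinite but not definite), so H is neither positive definite, negative definite, nor indefinite. The second-order test alone is inconclusive -> degen.
(Indeed, f is constant along the null direction of H through x*, so x* is not a strict local extremum.)

degen


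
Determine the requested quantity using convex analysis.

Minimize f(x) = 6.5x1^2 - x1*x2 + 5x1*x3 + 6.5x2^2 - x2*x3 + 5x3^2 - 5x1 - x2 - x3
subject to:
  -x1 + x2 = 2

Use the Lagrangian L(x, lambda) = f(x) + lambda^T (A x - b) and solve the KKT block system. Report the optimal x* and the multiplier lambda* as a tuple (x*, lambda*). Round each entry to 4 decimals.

Form the Lagrangian:
  L(x, lambda) = (1/2) x^T Q x + c^T x + lambda^T (A x - b)
Stationarity (grad_x L = 0): Q x + c + A^T lambda = 0.
Primal feasibility: A x = b.

This gives the KKT block system:
  [ Q   A^T ] [ x     ]   [-c ]
  [ A    0  ] [ lambda ] = [ b ]

Solving the linear system:
  x*      = (-0.8571, 1.1429, 0.6429)
  lambda* = (-14.0714)
  f(x*)   = 15.3214

x* = (-0.8571, 1.1429, 0.6429), lambda* = (-14.0714)


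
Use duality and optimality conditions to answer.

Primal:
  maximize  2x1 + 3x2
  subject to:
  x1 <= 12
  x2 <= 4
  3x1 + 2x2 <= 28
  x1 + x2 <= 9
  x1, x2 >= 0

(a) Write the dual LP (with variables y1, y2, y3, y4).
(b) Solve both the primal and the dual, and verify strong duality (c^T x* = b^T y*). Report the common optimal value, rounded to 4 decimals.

The standard primal-dual pair for 'max c^T x s.t. A x <= b, x >= 0' is:
  Dual:  min b^T y  s.t.  A^T y >= c,  y >= 0.

So the dual LP is:
  minimize  12y1 + 4y2 + 28y3 + 9y4
  subject to:
    y1 + 3y3 + y4 >= 2
    y2 + 2y3 + y4 >= 3
    y1, y2, y3, y4 >= 0

Solving the primal: x* = (5, 4).
  primal value c^T x* = 22.
Solving the dual: y* = (0, 1, 0, 2).
  dual value b^T y* = 22.
Strong duality: c^T x* = b^T y*. Confirmed.

22


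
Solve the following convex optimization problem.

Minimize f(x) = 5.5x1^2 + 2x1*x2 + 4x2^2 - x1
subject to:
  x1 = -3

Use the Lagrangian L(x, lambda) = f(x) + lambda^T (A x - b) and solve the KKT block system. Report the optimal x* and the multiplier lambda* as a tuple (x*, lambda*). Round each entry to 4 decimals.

Form the Lagrangian:
  L(x, lambda) = (1/2) x^T Q x + c^T x + lambda^T (A x - b)
Stationarity (grad_x L = 0): Q x + c + A^T lambda = 0.
Primal feasibility: A x = b.

This gives the KKT block system:
  [ Q   A^T ] [ x     ]   [-c ]
  [ A    0  ] [ lambda ] = [ b ]

Solving the linear system:
  x*      = (-3, 0.75)
  lambda* = (32.5)
  f(x*)   = 50.25

x* = (-3, 0.75), lambda* = (32.5)


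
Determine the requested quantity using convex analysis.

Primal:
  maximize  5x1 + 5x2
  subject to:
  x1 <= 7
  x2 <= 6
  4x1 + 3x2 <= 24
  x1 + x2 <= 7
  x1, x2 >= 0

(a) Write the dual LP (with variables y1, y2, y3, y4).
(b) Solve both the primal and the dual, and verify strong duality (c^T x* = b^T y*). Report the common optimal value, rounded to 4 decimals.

The standard primal-dual pair for 'max c^T x s.t. A x <= b, x >= 0' is:
  Dual:  min b^T y  s.t.  A^T y >= c,  y >= 0.

So the dual LP is:
  minimize  7y1 + 6y2 + 24y3 + 7y4
  subject to:
    y1 + 4y3 + y4 >= 5
    y2 + 3y3 + y4 >= 5
    y1, y2, y3, y4 >= 0

Solving the primal: x* = (3, 4).
  primal value c^T x* = 35.
Solving the dual: y* = (0, 0, 0, 5).
  dual value b^T y* = 35.
Strong duality: c^T x* = b^T y*. Confirmed.

35


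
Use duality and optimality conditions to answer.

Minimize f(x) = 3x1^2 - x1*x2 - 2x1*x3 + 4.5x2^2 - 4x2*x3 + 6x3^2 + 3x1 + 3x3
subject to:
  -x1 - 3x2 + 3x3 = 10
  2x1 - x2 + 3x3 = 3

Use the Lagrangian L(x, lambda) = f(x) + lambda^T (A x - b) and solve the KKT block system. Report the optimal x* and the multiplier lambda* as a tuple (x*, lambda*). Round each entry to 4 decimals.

Form the Lagrangian:
  L(x, lambda) = (1/2) x^T Q x + c^T x + lambda^T (A x - b)
Stationarity (grad_x L = 0): Q x + c + A^T lambda = 0.
Primal feasibility: A x = b.

This gives the KKT block system:
  [ Q   A^T ] [ x     ]   [-c ]
  [ A    0  ] [ lambda ] = [ b ]

Solving the linear system:
  x*      = (-0.9816, -2.0276, 0.9785)
  lambda* = (-6.4544, -1.8176)
  f(x*)   = 34.9939

x* = (-0.9816, -2.0276, 0.9785), lambda* = (-6.4544, -1.8176)


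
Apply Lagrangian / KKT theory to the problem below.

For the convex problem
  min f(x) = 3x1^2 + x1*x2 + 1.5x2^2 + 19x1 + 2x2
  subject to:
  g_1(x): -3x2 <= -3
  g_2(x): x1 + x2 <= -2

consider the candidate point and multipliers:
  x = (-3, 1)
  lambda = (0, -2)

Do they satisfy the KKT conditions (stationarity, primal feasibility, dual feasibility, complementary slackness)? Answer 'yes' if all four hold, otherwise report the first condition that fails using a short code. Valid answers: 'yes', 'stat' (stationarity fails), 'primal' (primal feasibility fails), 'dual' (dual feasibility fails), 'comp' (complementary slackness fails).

Gradient of f: grad f(x) = Q x + c = (2, 2)
Constraint values g_i(x) = a_i^T x - b_i:
  g_1((-3, 1)) = 0
  g_2((-3, 1)) = 0
Stationarity residual: grad f(x) + sum_i lambda_i a_i = (0, 0)
  -> stationarity OK
Primal feasibility (all g_i <= 0): OK
Dual feasibility (all lambda_i >= 0): FAILS
Complementary slackness (lambda_i * g_i(x) = 0 for all i): OK

Verdict: the first failing condition is dual_feasibility -> dual.

dual


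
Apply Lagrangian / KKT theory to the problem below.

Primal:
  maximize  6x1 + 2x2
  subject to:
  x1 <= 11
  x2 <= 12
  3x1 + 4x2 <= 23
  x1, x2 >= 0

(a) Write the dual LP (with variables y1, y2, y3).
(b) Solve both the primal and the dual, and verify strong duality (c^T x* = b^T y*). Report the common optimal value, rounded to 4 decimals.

The standard primal-dual pair for 'max c^T x s.t. A x <= b, x >= 0' is:
  Dual:  min b^T y  s.t.  A^T y >= c,  y >= 0.

So the dual LP is:
  minimize  11y1 + 12y2 + 23y3
  subject to:
    y1 + 3y3 >= 6
    y2 + 4y3 >= 2
    y1, y2, y3 >= 0

Solving the primal: x* = (7.6667, 0).
  primal value c^T x* = 46.
Solving the dual: y* = (0, 0, 2).
  dual value b^T y* = 46.
Strong duality: c^T x* = b^T y*. Confirmed.

46


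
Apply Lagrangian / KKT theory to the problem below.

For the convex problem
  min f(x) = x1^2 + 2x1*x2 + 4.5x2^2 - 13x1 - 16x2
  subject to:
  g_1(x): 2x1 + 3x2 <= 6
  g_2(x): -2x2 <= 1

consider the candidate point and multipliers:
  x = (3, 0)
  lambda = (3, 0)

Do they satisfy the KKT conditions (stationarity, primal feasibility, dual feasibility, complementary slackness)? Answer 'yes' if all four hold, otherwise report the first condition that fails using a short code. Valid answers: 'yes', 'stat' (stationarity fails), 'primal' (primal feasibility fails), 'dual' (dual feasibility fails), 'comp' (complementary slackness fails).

Gradient of f: grad f(x) = Q x + c = (-7, -10)
Constraint values g_i(x) = a_i^T x - b_i:
  g_1((3, 0)) = 0
  g_2((3, 0)) = -1
Stationarity residual: grad f(x) + sum_i lambda_i a_i = (-1, -1)
  -> stationarity FAILS
Primal feasibility (all g_i <= 0): OK
Dual feasibility (all lambda_i >= 0): OK
Complementary slackness (lambda_i * g_i(x) = 0 for all i): OK

Verdict: the first failing condition is stationarity -> stat.

stat


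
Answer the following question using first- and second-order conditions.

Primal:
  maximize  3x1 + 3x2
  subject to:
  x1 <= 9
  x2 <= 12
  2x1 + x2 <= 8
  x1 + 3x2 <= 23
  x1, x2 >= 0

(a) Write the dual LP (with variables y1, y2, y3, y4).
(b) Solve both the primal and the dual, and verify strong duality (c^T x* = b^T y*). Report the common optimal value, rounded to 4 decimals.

The standard primal-dual pair for 'max c^T x s.t. A x <= b, x >= 0' is:
  Dual:  min b^T y  s.t.  A^T y >= c,  y >= 0.

So the dual LP is:
  minimize  9y1 + 12y2 + 8y3 + 23y4
  subject to:
    y1 + 2y3 + y4 >= 3
    y2 + y3 + 3y4 >= 3
    y1, y2, y3, y4 >= 0

Solving the primal: x* = (0.2, 7.6).
  primal value c^T x* = 23.4.
Solving the dual: y* = (0, 0, 1.2, 0.6).
  dual value b^T y* = 23.4.
Strong duality: c^T x* = b^T y*. Confirmed.

23.4


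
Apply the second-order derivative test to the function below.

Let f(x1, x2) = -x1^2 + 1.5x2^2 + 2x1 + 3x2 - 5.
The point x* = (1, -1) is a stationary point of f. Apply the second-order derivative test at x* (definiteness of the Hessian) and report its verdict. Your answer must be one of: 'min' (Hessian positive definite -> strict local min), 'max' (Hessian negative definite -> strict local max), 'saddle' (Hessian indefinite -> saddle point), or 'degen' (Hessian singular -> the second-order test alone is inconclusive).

Compute the Hessian H = grad^2 f:
  H = [[-2, 0], [0, 3]]
Verify stationarity: grad f(x*) = H x* + g = (0, 0).
Eigenvalues of H: -2, 3.
Eigenvalues have mixed signs, so H is indefinite -> x* is a saddle point.

saddle


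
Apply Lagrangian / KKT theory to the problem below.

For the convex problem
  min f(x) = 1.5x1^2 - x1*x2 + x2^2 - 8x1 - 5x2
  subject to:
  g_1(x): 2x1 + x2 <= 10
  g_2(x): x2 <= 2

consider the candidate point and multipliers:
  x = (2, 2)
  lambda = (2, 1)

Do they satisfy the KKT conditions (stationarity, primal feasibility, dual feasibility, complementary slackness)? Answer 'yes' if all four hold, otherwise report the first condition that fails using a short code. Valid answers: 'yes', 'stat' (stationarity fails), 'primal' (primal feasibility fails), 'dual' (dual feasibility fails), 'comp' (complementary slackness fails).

Gradient of f: grad f(x) = Q x + c = (-4, -3)
Constraint values g_i(x) = a_i^T x - b_i:
  g_1((2, 2)) = -4
  g_2((2, 2)) = 0
Stationarity residual: grad f(x) + sum_i lambda_i a_i = (0, 0)
  -> stationarity OK
Primal feasibility (all g_i <= 0): OK
Dual feasibility (all lambda_i >= 0): OK
Complementary slackness (lambda_i * g_i(x) = 0 for all i): FAILS

Verdict: the first failing condition is complementary_slackness -> comp.

comp


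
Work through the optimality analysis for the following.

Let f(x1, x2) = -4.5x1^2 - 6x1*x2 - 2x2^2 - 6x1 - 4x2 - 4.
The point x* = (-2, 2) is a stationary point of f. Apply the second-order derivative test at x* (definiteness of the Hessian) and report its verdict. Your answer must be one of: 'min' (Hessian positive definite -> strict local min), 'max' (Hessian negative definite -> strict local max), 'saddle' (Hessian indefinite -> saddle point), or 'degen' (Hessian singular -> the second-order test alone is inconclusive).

Compute the Hessian H = grad^2 f:
  H = [[-9, -6], [-6, -4]]
Verify stationarity: grad f(x*) = H x* + g = (0, 0).
Eigenvalues of H: -13, 0.
H has a zero eigenvalue (singular; negative semidefinite but not definite), so H is neither positive definite, negative definite, nor indefinite. The second-order test alone is inconclusive -> degen.
(Indeed, f is constant along the null direction of H through x*, so x* is not a strict local extremum.)

degen


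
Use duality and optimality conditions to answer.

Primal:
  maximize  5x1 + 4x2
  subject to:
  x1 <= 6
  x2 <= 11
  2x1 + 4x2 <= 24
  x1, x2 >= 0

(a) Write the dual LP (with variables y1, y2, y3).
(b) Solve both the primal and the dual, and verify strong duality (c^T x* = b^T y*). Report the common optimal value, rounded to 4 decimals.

The standard primal-dual pair for 'max c^T x s.t. A x <= b, x >= 0' is:
  Dual:  min b^T y  s.t.  A^T y >= c,  y >= 0.

So the dual LP is:
  minimize  6y1 + 11y2 + 24y3
  subject to:
    y1 + 2y3 >= 5
    y2 + 4y3 >= 4
    y1, y2, y3 >= 0

Solving the primal: x* = (6, 3).
  primal value c^T x* = 42.
Solving the dual: y* = (3, 0, 1).
  dual value b^T y* = 42.
Strong duality: c^T x* = b^T y*. Confirmed.

42
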